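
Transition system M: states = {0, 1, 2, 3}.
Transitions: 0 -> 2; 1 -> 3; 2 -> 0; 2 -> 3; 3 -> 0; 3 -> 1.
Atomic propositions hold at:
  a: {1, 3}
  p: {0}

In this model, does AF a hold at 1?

AF a: least fixpoint, start Z0 = {1, 3}, add states with every successor in Z. Already a fixed point.
Sat(AF a) = {1, 3}
1 ∈ Sat(AF a) = {1, 3}, so the formula holds at 1.

Yes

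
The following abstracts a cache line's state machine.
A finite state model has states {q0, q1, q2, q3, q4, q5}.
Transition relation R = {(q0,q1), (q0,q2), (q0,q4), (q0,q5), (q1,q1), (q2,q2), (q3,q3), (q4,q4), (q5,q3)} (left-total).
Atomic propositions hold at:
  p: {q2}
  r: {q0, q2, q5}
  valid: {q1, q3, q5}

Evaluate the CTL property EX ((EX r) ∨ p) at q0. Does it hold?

Yes

Sat(EX r) = {s : some successor in {q0, q2, q5}} = {q0, q2}
Sat((EX r) ∨ p) = {q0, q2}
Sat(EX ((EX r) ∨ p)) = {s : some successor in {q0, q2}} = {q0, q2}
q0 ∈ Sat(EX ((EX r) ∨ p)) = {q0, q2}, so the formula holds at q0.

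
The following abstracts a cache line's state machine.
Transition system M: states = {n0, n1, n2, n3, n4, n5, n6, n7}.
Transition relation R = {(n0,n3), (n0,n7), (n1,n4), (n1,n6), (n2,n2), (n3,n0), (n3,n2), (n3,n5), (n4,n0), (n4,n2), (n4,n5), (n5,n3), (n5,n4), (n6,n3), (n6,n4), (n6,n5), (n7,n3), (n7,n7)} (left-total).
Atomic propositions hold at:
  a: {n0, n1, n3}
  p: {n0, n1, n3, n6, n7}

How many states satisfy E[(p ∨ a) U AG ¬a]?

6

Sat(p ∨ a) = {n0, n1, n3, n6, n7}
Sat(¬a) = {n2, n4, n5, n6, n7}
AG ¬a: greatest fixpoint, start Z0 = {n2, n4, n5, n6, n7}, keep only states in Sat with every successor in Z. Z1 = {n2}; fixed.
Sat(AG ¬a) = {n2}
E[(p ∨ a) U AG ¬a]: least fixpoint, start Z0 = Sat(AG ¬a) = {n2}, add states in Sat(p ∨ a) with some successor in Z. Z1 = {n2, n3}; Z2 = {n0, n2, n3, n6, n7}; Z3 = {n0, n1, n2, n3, n6, n7}; fixed.
Sat(E[(p ∨ a) U AG ¬a]) = {n0, n1, n2, n3, n6, n7}
|Sat(E[(p ∨ a) U AG ¬a])| = |{n0, n1, n2, n3, n6, n7}| = 6.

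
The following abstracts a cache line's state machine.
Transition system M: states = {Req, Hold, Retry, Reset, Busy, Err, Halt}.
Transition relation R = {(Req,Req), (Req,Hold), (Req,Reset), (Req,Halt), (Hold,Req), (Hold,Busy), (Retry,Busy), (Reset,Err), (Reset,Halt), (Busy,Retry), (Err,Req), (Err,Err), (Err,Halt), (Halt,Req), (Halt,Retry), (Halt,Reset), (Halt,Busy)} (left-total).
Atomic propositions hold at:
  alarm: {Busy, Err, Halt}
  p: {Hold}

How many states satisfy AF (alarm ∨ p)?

6

Sat(alarm ∨ p) = {Hold, Busy, Err, Halt}
AF (alarm ∨ p): least fixpoint, start Z0 = {Hold, Busy, Err, Halt}, add states with every successor in Z. Z1 = {Hold, Retry, Reset, Busy, Err, Halt}; fixed.
Sat(AF (alarm ∨ p)) = {Hold, Retry, Reset, Busy, Err, Halt}
|Sat(AF (alarm ∨ p))| = |{Hold, Retry, Reset, Busy, Err, Halt}| = 6.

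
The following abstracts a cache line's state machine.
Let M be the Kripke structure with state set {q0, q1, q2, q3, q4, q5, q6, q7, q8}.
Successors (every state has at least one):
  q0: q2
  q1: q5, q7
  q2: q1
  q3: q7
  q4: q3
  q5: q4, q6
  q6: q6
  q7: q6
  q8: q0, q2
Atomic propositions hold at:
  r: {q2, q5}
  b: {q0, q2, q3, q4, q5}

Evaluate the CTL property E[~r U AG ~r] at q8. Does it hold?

Sat(~r) = {q0, q1, q3, q4, q6, q7, q8}
AG ~r: greatest fixpoint, start Z0 = {q0, q1, q3, q4, q6, q7, q8}, keep only states in Sat with every successor in Z. Z1 = {q3, q4, q6, q7}; fixed.
Sat(AG ~r) = {q3, q4, q6, q7}
E[~r U AG ~r]: least fixpoint, start Z0 = Sat(AG ~r) = {q3, q4, q6, q7}, add states in Sat(~r) with some successor in Z. Z1 = {q1, q3, q4, q6, q7}; fixed.
Sat(E[~r U AG ~r]) = {q1, q3, q4, q6, q7}
q8 ∉ Sat(E[~r U AG ~r]) = {q1, q3, q4, q6, q7}, so the formula does not hold at q8.

No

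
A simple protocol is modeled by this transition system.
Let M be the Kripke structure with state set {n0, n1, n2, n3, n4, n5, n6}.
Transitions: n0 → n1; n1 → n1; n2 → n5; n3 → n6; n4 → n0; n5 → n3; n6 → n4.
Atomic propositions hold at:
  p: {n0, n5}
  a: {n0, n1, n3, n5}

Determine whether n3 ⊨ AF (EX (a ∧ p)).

Yes

Sat(a ∧ p) = {n0, n5}
Sat(EX (a ∧ p)) = {s : some successor in {n0, n5}} = {n2, n4}
AF (EX (a ∧ p)): least fixpoint, start Z0 = {n2, n4}, add states with every successor in Z. Z1 = {n2, n4, n6}; Z2 = {n2, n3, n4, n6}; Z3 = {n2, n3, n4, n5, n6}; fixed.
Sat(AF (EX (a ∧ p))) = {n2, n3, n4, n5, n6}
n3 ∈ Sat(AF (EX (a ∧ p))) = {n2, n3, n4, n5, n6}, so the formula holds at n3.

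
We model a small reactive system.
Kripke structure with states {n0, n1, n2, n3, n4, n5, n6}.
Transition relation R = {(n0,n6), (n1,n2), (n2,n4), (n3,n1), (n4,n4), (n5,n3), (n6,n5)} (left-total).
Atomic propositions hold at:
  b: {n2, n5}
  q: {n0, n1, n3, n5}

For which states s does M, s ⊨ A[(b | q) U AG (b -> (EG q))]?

{n1, n2, n3, n4, n5}

Sat(b | q) = {n0, n1, n2, n3, n5}
EG q: greatest fixpoint, start Z0 = {n0, n1, n3, n5}, keep only states in Sat with some successor in Z. Z1 = {n3, n5}; Z2 = {n5}; Z3 = ∅; fixed.
Sat(EG q) = ∅
Sat(b -> (EG q)) = {n0, n1, n3, n4, n6}
AG (b -> (EG q)): greatest fixpoint, start Z0 = {n0, n1, n3, n4, n6}, keep only states in Sat with every successor in Z. Z1 = {n0, n3, n4}; Z2 = {n4}; fixed.
Sat(AG (b -> (EG q))) = {n4}
A[(b | q) U AG (b -> (EG q))]: least fixpoint, start Z0 = Sat(AG (b -> (EG q))) = {n4}, add states in Sat(b | q) with every successor in Z. Z1 = {n2, n4}; Z2 = {n1, n2, n4}; Z3 = {n1, n2, n3, n4}; Z4 = {n1, n2, n3, n4, n5}; fixed.
Sat(A[(b | q) U AG (b -> (EG q))]) = {n1, n2, n3, n4, n5}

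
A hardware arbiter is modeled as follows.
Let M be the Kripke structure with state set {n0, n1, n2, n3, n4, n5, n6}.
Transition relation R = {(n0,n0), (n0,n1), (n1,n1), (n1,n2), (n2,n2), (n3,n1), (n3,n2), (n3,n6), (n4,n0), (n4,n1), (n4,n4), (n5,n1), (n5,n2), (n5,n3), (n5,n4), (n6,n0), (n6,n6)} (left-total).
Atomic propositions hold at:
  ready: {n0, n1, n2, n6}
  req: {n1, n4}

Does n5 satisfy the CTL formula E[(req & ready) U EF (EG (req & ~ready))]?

Yes

Sat(req & ready) = {n1}
Sat(~ready) = {n3, n4, n5}
Sat(req & ~ready) = {n4}
EG (req & ~ready): greatest fixpoint, start Z0 = {n4}, keep only states in Sat with some successor in Z. Already a fixed point.
Sat(EG (req & ~ready)) = {n4}
EF (EG (req & ~ready)): least fixpoint, start Z0 = {n4}, add states with some successor in Z. Z1 = {n4, n5}; fixed.
Sat(EF (EG (req & ~ready))) = {n4, n5}
E[(req & ready) U EF (EG (req & ~ready))]: least fixpoint, start Z0 = Sat(EF (EG (req & ~ready))) = {n4, n5}, add states in Sat(req & ready) with some successor in Z. Already a fixed point.
Sat(E[(req & ready) U EF (EG (req & ~ready))]) = {n4, n5}
n5 ∈ Sat(E[(req & ready) U EF (EG (req & ~ready))]) = {n4, n5}, so the formula holds at n5.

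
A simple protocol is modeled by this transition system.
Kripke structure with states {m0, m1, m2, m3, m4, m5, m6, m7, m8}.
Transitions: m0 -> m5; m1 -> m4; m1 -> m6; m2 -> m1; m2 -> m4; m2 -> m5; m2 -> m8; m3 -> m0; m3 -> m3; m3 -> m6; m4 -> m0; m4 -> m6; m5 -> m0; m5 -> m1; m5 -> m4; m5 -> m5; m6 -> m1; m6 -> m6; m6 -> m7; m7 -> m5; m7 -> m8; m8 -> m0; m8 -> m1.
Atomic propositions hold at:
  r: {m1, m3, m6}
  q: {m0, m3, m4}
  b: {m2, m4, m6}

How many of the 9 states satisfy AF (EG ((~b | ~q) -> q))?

Sat(~b) = {m0, m1, m3, m5, m7, m8}
Sat(~q) = {m1, m2, m5, m6, m7, m8}
Sat(~b | ~q) = {m0, m1, m2, m3, m5, m6, m7, m8}
Sat((~b | ~q) -> q) = {m0, m3, m4}
EG ((~b | ~q) -> q): greatest fixpoint, start Z0 = {m0, m3, m4}, keep only states in Sat with some successor in Z. Z1 = {m3, m4}; Z2 = {m3}; fixed.
Sat(EG ((~b | ~q) -> q)) = {m3}
AF (EG ((~b | ~q) -> q)): least fixpoint, start Z0 = {m3}, add states with every successor in Z. Already a fixed point.
Sat(AF (EG ((~b | ~q) -> q))) = {m3}
|Sat(AF (EG ((~b | ~q) -> q)))| = |{m3}| = 1.

1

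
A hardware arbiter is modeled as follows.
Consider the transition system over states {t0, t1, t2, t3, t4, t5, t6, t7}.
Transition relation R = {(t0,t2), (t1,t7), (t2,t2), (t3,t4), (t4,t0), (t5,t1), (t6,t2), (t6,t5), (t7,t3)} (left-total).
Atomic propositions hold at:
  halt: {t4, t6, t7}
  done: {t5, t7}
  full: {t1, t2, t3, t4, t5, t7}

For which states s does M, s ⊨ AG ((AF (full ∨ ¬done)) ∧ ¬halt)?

Sat(¬done) = {t0, t1, t2, t3, t4, t6}
Sat(full ∨ ¬done) = {t0, t1, t2, t3, t4, t5, t6, t7}
AF (full ∨ ¬done): least fixpoint, start Z0 = {t0, t1, t2, t3, t4, t5, t6, t7}, add states with every successor in Z. Already a fixed point.
Sat(AF (full ∨ ¬done)) = {t0, t1, t2, t3, t4, t5, t6, t7}
Sat(¬halt) = {t0, t1, t2, t3, t5}
Sat((AF (full ∨ ¬done)) ∧ ¬halt) = {t0, t1, t2, t3, t5}
AG ((AF (full ∨ ¬done)) ∧ ¬halt): greatest fixpoint, start Z0 = {t0, t1, t2, t3, t5}, keep only states in Sat with every successor in Z. Z1 = {t0, t2, t5}; Z2 = {t0, t2}; fixed.
Sat(AG ((AF (full ∨ ¬done)) ∧ ¬halt)) = {t0, t2}

{t0, t2}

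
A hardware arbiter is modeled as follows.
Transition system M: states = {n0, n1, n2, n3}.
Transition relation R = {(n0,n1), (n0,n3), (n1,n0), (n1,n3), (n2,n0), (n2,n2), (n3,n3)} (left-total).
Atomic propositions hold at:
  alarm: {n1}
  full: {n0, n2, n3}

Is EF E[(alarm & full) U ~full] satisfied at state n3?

No

Sat(alarm & full) = ∅
Sat(~full) = {n1}
E[(alarm & full) U ~full]: least fixpoint, start Z0 = Sat(~full) = {n1}, add states in Sat(alarm & full) with some successor in Z. Already a fixed point.
Sat(E[(alarm & full) U ~full]) = {n1}
EF E[(alarm & full) U ~full]: least fixpoint, start Z0 = {n1}, add states with some successor in Z. Z1 = {n0, n1}; Z2 = {n0, n1, n2}; fixed.
Sat(EF E[(alarm & full) U ~full]) = {n0, n1, n2}
n3 ∉ Sat(EF E[(alarm & full) U ~full]) = {n0, n1, n2}, so the formula does not hold at n3.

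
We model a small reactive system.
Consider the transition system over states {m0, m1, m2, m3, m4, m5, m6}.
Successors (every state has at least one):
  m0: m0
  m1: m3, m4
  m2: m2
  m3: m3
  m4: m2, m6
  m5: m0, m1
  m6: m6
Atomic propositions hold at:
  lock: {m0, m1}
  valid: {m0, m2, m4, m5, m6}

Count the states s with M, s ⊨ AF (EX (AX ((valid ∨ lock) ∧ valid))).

Sat(valid ∨ lock) = {m0, m1, m2, m4, m5, m6}
Sat((valid ∨ lock) ∧ valid) = {m0, m2, m4, m5, m6}
Sat(AX ((valid ∨ lock) ∧ valid)) = {s : every successor in {m0, m2, m4, m5, m6}} = {m0, m2, m4, m6}
Sat(EX (AX ((valid ∨ lock) ∧ valid))) = {s : some successor in {m0, m2, m4, m6}} = {m0, m1, m2, m4, m5, m6}
AF (EX (AX ((valid ∨ lock) ∧ valid))): least fixpoint, start Z0 = {m0, m1, m2, m4, m5, m6}, add states with every successor in Z. Already a fixed point.
Sat(AF (EX (AX ((valid ∨ lock) ∧ valid)))) = {m0, m1, m2, m4, m5, m6}
|Sat(AF (EX (AX ((valid ∨ lock) ∧ valid))))| = |{m0, m1, m2, m4, m5, m6}| = 6.

6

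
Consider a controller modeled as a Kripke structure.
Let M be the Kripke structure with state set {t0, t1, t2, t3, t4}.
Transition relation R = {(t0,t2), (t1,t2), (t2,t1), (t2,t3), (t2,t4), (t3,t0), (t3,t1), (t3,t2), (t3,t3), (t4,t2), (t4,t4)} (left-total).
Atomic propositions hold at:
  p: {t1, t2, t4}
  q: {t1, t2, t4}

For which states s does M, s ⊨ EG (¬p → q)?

Sat(¬p) = {t0, t3}
Sat(¬p → q) = {t1, t2, t4}
EG (¬p → q): greatest fixpoint, start Z0 = {t1, t2, t4}, keep only states in Sat with some successor in Z. Already a fixed point.
Sat(EG (¬p → q)) = {t1, t2, t4}

{t1, t2, t4}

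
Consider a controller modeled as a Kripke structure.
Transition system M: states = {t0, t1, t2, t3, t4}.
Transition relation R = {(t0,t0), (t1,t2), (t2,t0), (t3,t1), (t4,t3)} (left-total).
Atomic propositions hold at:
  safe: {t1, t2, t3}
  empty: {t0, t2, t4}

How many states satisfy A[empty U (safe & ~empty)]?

3

Sat(~empty) = {t1, t3}
Sat(safe & ~empty) = {t1, t3}
A[empty U (safe & ~empty)]: least fixpoint, start Z0 = Sat((safe & ~empty)) = {t1, t3}, add states in Sat(empty) with every successor in Z. Z1 = {t1, t3, t4}; fixed.
Sat(A[empty U (safe & ~empty)]) = {t1, t3, t4}
|Sat(A[empty U (safe & ~empty)])| = |{t1, t3, t4}| = 3.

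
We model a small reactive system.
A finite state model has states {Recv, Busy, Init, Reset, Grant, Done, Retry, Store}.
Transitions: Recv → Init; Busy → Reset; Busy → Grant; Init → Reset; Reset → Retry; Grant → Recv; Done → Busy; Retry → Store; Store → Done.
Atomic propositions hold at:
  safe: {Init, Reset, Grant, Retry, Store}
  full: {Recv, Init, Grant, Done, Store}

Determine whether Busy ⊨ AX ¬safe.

Sat(¬safe) = {Recv, Busy, Done}
Sat(AX ¬safe) = {s : every successor in {Recv, Busy, Done}} = {Grant, Done, Store}
Busy ∉ Sat(AX ¬safe) = {Grant, Done, Store}, so the formula does not hold at Busy.

No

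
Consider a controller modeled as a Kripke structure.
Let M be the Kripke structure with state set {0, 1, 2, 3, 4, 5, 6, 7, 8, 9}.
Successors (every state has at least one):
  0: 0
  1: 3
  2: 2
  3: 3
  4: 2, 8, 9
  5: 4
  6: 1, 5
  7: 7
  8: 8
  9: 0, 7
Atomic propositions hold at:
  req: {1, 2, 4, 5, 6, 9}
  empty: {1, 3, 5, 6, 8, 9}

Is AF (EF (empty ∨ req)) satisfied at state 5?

Yes

Sat(empty ∨ req) = {1, 2, 3, 4, 5, 6, 8, 9}
EF (empty ∨ req): least fixpoint, start Z0 = {1, 2, 3, 4, 5, 6, 8, 9}, add states with some successor in Z. Already a fixed point.
Sat(EF (empty ∨ req)) = {1, 2, 3, 4, 5, 6, 8, 9}
AF (EF (empty ∨ req)): least fixpoint, start Z0 = {1, 2, 3, 4, 5, 6, 8, 9}, add states with every successor in Z. Already a fixed point.
Sat(AF (EF (empty ∨ req))) = {1, 2, 3, 4, 5, 6, 8, 9}
5 ∈ Sat(AF (EF (empty ∨ req))) = {1, 2, 3, 4, 5, 6, 8, 9}, so the formula holds at 5.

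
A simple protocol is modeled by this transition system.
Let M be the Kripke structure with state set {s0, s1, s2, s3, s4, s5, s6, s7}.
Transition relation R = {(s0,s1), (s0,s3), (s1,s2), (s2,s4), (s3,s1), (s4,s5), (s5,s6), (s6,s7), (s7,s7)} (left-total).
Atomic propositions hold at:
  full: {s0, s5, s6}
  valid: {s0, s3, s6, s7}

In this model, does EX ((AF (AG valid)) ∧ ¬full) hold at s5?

AG valid: greatest fixpoint, start Z0 = {s0, s3, s6, s7}, keep only states in Sat with every successor in Z. Z1 = {s6, s7}; fixed.
Sat(AG valid) = {s6, s7}
AF (AG valid): least fixpoint, start Z0 = {s6, s7}, add states with every successor in Z. Z1 = {s5, s6, s7}; Z2 = {s4, s5, s6, s7}; Z3 = {s2, s4, s5, s6, s7}; Z4 = {s1, s2, s4, s5, s6, s7}; Z5 = {s1, s2, s3, s4, s5, s6, s7}; Z6 = {s0, s1, s2, s3, s4, s5, s6, s7}; fixed.
Sat(AF (AG valid)) = {s0, s1, s2, s3, s4, s5, s6, s7}
Sat(¬full) = {s1, s2, s3, s4, s7}
Sat((AF (AG valid)) ∧ ¬full) = {s1, s2, s3, s4, s7}
Sat(EX ((AF (AG valid)) ∧ ¬full)) = {s : some successor in {s1, s2, s3, s4, s7}} = {s0, s1, s2, s3, s6, s7}
s5 ∉ Sat(EX ((AF (AG valid)) ∧ ¬full)) = {s0, s1, s2, s3, s6, s7}, so the formula does not hold at s5.

No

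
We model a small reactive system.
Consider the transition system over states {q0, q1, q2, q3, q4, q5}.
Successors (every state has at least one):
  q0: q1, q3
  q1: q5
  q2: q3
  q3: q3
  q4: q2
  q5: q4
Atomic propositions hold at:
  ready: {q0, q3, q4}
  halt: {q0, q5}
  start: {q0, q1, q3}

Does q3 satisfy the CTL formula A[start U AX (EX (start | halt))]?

Sat(start | halt) = {q0, q1, q3, q5}
Sat(EX (start | halt)) = {s : some successor in {q0, q1, q3, q5}} = {q0, q1, q2, q3}
Sat(AX (EX (start | halt))) = {s : every successor in {q0, q1, q2, q3}} = {q0, q2, q3, q4}
A[start U AX (EX (start | halt))]: least fixpoint, start Z0 = Sat(AX (EX (start | halt))) = {q0, q2, q3, q4}, add states in Sat(start) with every successor in Z. Already a fixed point.
Sat(A[start U AX (EX (start | halt))]) = {q0, q2, q3, q4}
q3 ∈ Sat(A[start U AX (EX (start | halt))]) = {q0, q2, q3, q4}, so the formula holds at q3.

Yes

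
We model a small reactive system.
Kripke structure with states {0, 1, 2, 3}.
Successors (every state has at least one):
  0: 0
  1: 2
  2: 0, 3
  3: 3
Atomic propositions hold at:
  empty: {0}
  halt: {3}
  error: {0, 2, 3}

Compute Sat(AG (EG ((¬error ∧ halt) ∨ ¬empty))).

{3}

Sat(¬error) = {1}
Sat(¬error ∧ halt) = ∅
Sat(¬empty) = {1, 2, 3}
Sat((¬error ∧ halt) ∨ ¬empty) = {1, 2, 3}
EG ((¬error ∧ halt) ∨ ¬empty): greatest fixpoint, start Z0 = {1, 2, 3}, keep only states in Sat with some successor in Z. Already a fixed point.
Sat(EG ((¬error ∧ halt) ∨ ¬empty)) = {1, 2, 3}
AG (EG ((¬error ∧ halt) ∨ ¬empty)): greatest fixpoint, start Z0 = {1, 2, 3}, keep only states in Sat with every successor in Z. Z1 = {1, 3}; Z2 = {3}; fixed.
Sat(AG (EG ((¬error ∧ halt) ∨ ¬empty))) = {3}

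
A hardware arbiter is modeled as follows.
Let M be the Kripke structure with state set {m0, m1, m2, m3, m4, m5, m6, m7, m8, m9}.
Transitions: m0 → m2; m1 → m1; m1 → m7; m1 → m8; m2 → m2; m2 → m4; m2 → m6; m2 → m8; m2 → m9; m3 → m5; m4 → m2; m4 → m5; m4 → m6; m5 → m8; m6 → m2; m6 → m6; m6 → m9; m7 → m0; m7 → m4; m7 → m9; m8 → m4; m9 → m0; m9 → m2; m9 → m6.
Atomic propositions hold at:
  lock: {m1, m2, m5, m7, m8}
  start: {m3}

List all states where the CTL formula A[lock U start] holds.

A[lock U start]: least fixpoint, start Z0 = Sat(start) = {m3}, add states in Sat(lock) with every successor in Z. Already a fixed point.
Sat(A[lock U start]) = {m3}

{m3}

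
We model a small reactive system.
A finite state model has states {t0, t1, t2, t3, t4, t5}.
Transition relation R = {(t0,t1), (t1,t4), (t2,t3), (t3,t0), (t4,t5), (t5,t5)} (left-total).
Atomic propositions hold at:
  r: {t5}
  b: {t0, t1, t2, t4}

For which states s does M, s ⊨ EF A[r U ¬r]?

{t0, t1, t2, t3, t4}

Sat(¬r) = {t0, t1, t2, t3, t4}
A[r U ¬r]: least fixpoint, start Z0 = Sat(¬r) = {t0, t1, t2, t3, t4}, add states in Sat(r) with every successor in Z. Already a fixed point.
Sat(A[r U ¬r]) = {t0, t1, t2, t3, t4}
EF A[r U ¬r]: least fixpoint, start Z0 = {t0, t1, t2, t3, t4}, add states with some successor in Z. Already a fixed point.
Sat(EF A[r U ¬r]) = {t0, t1, t2, t3, t4}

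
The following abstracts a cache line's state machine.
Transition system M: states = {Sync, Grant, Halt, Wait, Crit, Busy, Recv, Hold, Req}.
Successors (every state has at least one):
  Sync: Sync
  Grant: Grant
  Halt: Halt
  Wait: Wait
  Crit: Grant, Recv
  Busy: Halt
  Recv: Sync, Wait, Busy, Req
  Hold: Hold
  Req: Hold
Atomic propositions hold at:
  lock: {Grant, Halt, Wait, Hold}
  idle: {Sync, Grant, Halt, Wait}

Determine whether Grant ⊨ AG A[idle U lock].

Yes

A[idle U lock]: least fixpoint, start Z0 = Sat(lock) = {Grant, Halt, Wait, Hold}, add states in Sat(idle) with every successor in Z. Already a fixed point.
Sat(A[idle U lock]) = {Grant, Halt, Wait, Hold}
AG A[idle U lock]: greatest fixpoint, start Z0 = {Grant, Halt, Wait, Hold}, keep only states in Sat with every successor in Z. Already a fixed point.
Sat(AG A[idle U lock]) = {Grant, Halt, Wait, Hold}
Grant ∈ Sat(AG A[idle U lock]) = {Grant, Halt, Wait, Hold}, so the formula holds at Grant.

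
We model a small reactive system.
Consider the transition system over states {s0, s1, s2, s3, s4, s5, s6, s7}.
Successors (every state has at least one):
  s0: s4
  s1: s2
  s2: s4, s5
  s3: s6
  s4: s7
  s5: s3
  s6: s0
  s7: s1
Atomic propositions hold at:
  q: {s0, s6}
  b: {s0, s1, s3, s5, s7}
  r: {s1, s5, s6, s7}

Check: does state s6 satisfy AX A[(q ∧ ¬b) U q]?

Sat(¬b) = {s2, s4, s6}
Sat(q ∧ ¬b) = {s6}
A[(q ∧ ¬b) U q]: least fixpoint, start Z0 = Sat(q) = {s0, s6}, add states in Sat(q ∧ ¬b) with every successor in Z. Already a fixed point.
Sat(A[(q ∧ ¬b) U q]) = {s0, s6}
Sat(AX A[(q ∧ ¬b) U q]) = {s : every successor in {s0, s6}} = {s3, s6}
s6 ∈ Sat(AX A[(q ∧ ¬b) U q]) = {s3, s6}, so the formula holds at s6.

Yes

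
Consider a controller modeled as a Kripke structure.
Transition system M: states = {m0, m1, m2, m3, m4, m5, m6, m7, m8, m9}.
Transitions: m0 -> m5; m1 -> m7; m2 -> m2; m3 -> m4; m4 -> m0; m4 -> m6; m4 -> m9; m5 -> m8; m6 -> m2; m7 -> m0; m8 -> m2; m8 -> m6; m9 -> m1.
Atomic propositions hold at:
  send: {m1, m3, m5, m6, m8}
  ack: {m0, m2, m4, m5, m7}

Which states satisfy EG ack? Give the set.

{m2}

EG ack: greatest fixpoint, start Z0 = {m0, m2, m4, m5, m7}, keep only states in Sat with some successor in Z. Z1 = {m0, m2, m4, m7}; Z2 = {m2, m4, m7}; Z3 = {m2}; fixed.
Sat(EG ack) = {m2}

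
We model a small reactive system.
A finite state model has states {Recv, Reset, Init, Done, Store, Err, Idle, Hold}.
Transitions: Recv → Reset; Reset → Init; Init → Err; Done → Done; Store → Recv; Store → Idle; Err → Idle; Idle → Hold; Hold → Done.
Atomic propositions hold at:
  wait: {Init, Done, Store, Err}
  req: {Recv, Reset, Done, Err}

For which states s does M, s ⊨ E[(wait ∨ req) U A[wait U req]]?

Sat(wait ∨ req) = {Recv, Reset, Init, Done, Store, Err}
A[wait U req]: least fixpoint, start Z0 = Sat(req) = {Recv, Reset, Done, Err}, add states in Sat(wait) with every successor in Z. Z1 = {Recv, Reset, Init, Done, Err}; fixed.
Sat(A[wait U req]) = {Recv, Reset, Init, Done, Err}
E[(wait ∨ req) U A[wait U req]]: least fixpoint, start Z0 = Sat(A[wait U req]) = {Recv, Reset, Init, Done, Err}, add states in Sat(wait ∨ req) with some successor in Z. Z1 = {Recv, Reset, Init, Done, Store, Err}; fixed.
Sat(E[(wait ∨ req) U A[wait U req]]) = {Recv, Reset, Init, Done, Store, Err}

{Recv, Reset, Init, Done, Store, Err}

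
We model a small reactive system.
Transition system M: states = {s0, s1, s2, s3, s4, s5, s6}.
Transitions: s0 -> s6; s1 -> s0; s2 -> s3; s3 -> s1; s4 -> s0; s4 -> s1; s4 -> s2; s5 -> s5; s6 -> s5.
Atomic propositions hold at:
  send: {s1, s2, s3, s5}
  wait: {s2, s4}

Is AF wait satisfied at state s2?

Yes

AF wait: least fixpoint, start Z0 = {s2, s4}, add states with every successor in Z. Already a fixed point.
Sat(AF wait) = {s2, s4}
s2 ∈ Sat(AF wait) = {s2, s4}, so the formula holds at s2.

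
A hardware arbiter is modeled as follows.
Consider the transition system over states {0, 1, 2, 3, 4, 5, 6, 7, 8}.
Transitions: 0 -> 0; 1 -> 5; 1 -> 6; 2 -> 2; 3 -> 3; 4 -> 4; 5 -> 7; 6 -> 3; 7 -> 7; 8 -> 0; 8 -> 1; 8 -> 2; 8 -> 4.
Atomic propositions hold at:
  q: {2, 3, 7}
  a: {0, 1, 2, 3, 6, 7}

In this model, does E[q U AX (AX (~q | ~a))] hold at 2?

No

Sat(~q) = {0, 1, 4, 5, 6, 8}
Sat(~a) = {4, 5, 8}
Sat(~q | ~a) = {0, 1, 4, 5, 6, 8}
Sat(AX (~q | ~a)) = {s : every successor in {0, 1, 4, 5, 6, 8}} = {0, 1, 4}
Sat(AX (AX (~q | ~a))) = {s : every successor in {0, 1, 4}} = {0, 4}
E[q U AX (AX (~q | ~a))]: least fixpoint, start Z0 = Sat(AX (AX (~q | ~a))) = {0, 4}, add states in Sat(q) with some successor in Z. Already a fixed point.
Sat(E[q U AX (AX (~q | ~a))]) = {0, 4}
2 ∉ Sat(E[q U AX (AX (~q | ~a))]) = {0, 4}, so the formula does not hold at 2.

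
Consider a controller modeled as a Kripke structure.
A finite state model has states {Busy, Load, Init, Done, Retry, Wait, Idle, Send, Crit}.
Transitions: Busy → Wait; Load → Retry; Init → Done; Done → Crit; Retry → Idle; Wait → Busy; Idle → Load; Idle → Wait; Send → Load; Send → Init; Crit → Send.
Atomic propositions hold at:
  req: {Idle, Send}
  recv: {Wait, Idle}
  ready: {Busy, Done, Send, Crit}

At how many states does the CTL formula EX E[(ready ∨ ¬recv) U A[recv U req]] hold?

7

Sat(¬recv) = {Busy, Load, Init, Done, Retry, Send, Crit}
Sat(ready ∨ ¬recv) = {Busy, Load, Init, Done, Retry, Send, Crit}
A[recv U req]: least fixpoint, start Z0 = Sat(req) = {Idle, Send}, add states in Sat(recv) with every successor in Z. Already a fixed point.
Sat(A[recv U req]) = {Idle, Send}
E[(ready ∨ ¬recv) U A[recv U req]]: least fixpoint, start Z0 = Sat(A[recv U req]) = {Idle, Send}, add states in Sat(ready ∨ ¬recv) with some successor in Z. Z1 = {Retry, Idle, Send, Crit}; Z2 = {Load, Done, Retry, Idle, Send, Crit}; Z3 = {Load, Init, Done, Retry, Idle, Send, Crit}; fixed.
Sat(E[(ready ∨ ¬recv) U A[recv U req]]) = {Load, Init, Done, Retry, Idle, Send, Crit}
Sat(EX E[(ready ∨ ¬recv) U A[recv U req]]) = {s : some successor in {Load, Init, Done, Retry, Idle, Send, Crit}} = {Load, Init, Done, Retry, Idle, Send, Crit}
|Sat(EX E[(ready ∨ ¬recv) U A[recv U req]])| = |{Load, Init, Done, Retry, Idle, Send, Crit}| = 7.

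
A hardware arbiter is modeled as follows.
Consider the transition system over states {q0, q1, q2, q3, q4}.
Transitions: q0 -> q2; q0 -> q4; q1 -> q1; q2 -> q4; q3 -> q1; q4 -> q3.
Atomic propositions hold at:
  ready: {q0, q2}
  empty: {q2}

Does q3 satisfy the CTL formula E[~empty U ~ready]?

Sat(~empty) = {q0, q1, q3, q4}
Sat(~ready) = {q1, q3, q4}
E[~empty U ~ready]: least fixpoint, start Z0 = Sat(~ready) = {q1, q3, q4}, add states in Sat(~empty) with some successor in Z. Z1 = {q0, q1, q3, q4}; fixed.
Sat(E[~empty U ~ready]) = {q0, q1, q3, q4}
q3 ∈ Sat(E[~empty U ~ready]) = {q0, q1, q3, q4}, so the formula holds at q3.

Yes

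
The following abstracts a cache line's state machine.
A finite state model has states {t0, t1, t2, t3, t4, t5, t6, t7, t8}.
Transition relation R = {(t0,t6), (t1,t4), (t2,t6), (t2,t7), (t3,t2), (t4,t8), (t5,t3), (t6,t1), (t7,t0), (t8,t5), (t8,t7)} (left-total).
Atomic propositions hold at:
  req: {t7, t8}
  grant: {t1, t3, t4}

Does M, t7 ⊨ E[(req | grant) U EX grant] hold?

No

Sat(req | grant) = {t1, t3, t4, t7, t8}
Sat(EX grant) = {s : some successor in {t1, t3, t4}} = {t1, t5, t6}
E[(req | grant) U EX grant]: least fixpoint, start Z0 = Sat(EX grant) = {t1, t5, t6}, add states in Sat(req | grant) with some successor in Z. Z1 = {t1, t5, t6, t8}; Z2 = {t1, t4, t5, t6, t8}; fixed.
Sat(E[(req | grant) U EX grant]) = {t1, t4, t5, t6, t8}
t7 ∉ Sat(E[(req | grant) U EX grant]) = {t1, t4, t5, t6, t8}, so the formula does not hold at t7.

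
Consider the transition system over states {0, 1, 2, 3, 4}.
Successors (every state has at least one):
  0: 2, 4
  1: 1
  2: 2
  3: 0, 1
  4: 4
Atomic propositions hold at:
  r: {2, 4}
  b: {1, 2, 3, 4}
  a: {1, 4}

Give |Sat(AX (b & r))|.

Sat(b & r) = {2, 4}
Sat(AX (b & r)) = {s : every successor in {2, 4}} = {0, 2, 4}
|Sat(AX (b & r))| = |{0, 2, 4}| = 3.

3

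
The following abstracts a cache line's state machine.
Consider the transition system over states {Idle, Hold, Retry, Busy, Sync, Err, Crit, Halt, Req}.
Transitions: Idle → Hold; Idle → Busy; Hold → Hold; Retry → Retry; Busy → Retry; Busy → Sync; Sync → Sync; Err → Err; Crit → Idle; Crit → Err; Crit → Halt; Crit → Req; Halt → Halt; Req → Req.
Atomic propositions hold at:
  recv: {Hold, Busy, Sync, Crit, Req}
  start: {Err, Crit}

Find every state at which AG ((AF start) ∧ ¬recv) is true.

AF start: least fixpoint, start Z0 = {Err, Crit}, add states with every successor in Z. Already a fixed point.
Sat(AF start) = {Err, Crit}
Sat(¬recv) = {Idle, Retry, Err, Halt}
Sat((AF start) ∧ ¬recv) = {Err}
AG ((AF start) ∧ ¬recv): greatest fixpoint, start Z0 = {Err}, keep only states in Sat with every successor in Z. Already a fixed point.
Sat(AG ((AF start) ∧ ¬recv)) = {Err}

{Err}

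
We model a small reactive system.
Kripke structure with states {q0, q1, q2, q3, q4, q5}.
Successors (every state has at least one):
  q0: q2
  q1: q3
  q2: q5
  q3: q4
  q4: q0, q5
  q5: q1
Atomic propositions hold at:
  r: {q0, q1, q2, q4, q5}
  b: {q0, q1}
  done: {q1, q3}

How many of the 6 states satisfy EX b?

2

Sat(EX b) = {s : some successor in {q0, q1}} = {q4, q5}
|Sat(EX b)| = |{q4, q5}| = 2.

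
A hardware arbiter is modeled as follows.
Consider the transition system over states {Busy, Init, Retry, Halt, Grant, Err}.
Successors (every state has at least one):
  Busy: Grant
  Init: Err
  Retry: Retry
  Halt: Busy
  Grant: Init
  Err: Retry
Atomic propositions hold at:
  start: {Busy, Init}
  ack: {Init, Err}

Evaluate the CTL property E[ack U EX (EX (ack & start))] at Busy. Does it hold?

Yes

Sat(ack & start) = {Init}
Sat(EX (ack & start)) = {s : some successor in {Init}} = {Grant}
Sat(EX (EX (ack & start))) = {s : some successor in {Grant}} = {Busy}
E[ack U EX (EX (ack & start))]: least fixpoint, start Z0 = Sat(EX (EX (ack & start))) = {Busy}, add states in Sat(ack) with some successor in Z. Already a fixed point.
Sat(E[ack U EX (EX (ack & start))]) = {Busy}
Busy ∈ Sat(E[ack U EX (EX (ack & start))]) = {Busy}, so the formula holds at Busy.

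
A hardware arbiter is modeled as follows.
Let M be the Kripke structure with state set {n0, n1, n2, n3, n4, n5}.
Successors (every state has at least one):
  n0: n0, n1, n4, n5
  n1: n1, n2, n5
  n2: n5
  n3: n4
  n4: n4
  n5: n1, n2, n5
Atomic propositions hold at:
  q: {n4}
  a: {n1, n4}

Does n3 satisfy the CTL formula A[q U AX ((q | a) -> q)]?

Yes

Sat(q | a) = {n1, n4}
Sat((q | a) -> q) = {n0, n2, n3, n4, n5}
Sat(AX ((q | a) -> q)) = {s : every successor in {n0, n2, n3, n4, n5}} = {n2, n3, n4}
A[q U AX ((q | a) -> q)]: least fixpoint, start Z0 = Sat(AX ((q | a) -> q)) = {n2, n3, n4}, add states in Sat(q) with every successor in Z. Already a fixed point.
Sat(A[q U AX ((q | a) -> q)]) = {n2, n3, n4}
n3 ∈ Sat(A[q U AX ((q | a) -> q)]) = {n2, n3, n4}, so the formula holds at n3.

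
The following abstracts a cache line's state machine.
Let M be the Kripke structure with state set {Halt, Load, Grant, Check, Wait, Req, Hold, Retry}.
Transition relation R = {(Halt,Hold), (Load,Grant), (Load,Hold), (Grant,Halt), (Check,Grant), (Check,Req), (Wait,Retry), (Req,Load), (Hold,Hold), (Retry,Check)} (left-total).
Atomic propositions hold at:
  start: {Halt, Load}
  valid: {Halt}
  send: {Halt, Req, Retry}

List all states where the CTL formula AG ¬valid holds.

Sat(¬valid) = {Load, Grant, Check, Wait, Req, Hold, Retry}
AG ¬valid: greatest fixpoint, start Z0 = {Load, Grant, Check, Wait, Req, Hold, Retry}, keep only states in Sat with every successor in Z. Z1 = {Load, Check, Wait, Req, Hold, Retry}; Z2 = {Wait, Req, Hold, Retry}; Z3 = {Wait, Hold}; Z4 = {Hold}; fixed.
Sat(AG ¬valid) = {Hold}

{Hold}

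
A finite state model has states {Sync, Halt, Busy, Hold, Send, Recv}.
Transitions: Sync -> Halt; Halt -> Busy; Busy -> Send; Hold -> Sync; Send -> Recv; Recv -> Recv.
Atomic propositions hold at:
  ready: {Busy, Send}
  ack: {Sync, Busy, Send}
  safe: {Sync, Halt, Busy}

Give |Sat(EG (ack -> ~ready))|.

Sat(~ready) = {Sync, Halt, Hold, Recv}
Sat(ack -> ~ready) = {Sync, Halt, Hold, Recv}
EG (ack -> ~ready): greatest fixpoint, start Z0 = {Sync, Halt, Hold, Recv}, keep only states in Sat with some successor in Z. Z1 = {Sync, Hold, Recv}; Z2 = {Hold, Recv}; Z3 = {Recv}; fixed.
Sat(EG (ack -> ~ready)) = {Recv}
|Sat(EG (ack -> ~ready))| = |{Recv}| = 1.

1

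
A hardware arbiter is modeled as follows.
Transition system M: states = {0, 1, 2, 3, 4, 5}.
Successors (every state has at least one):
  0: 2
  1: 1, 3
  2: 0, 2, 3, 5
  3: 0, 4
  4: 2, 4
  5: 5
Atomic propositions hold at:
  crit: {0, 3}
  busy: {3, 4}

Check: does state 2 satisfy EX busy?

Yes

Sat(EX busy) = {s : some successor in {3, 4}} = {1, 2, 3, 4}
2 ∈ Sat(EX busy) = {1, 2, 3, 4}, so the formula holds at 2.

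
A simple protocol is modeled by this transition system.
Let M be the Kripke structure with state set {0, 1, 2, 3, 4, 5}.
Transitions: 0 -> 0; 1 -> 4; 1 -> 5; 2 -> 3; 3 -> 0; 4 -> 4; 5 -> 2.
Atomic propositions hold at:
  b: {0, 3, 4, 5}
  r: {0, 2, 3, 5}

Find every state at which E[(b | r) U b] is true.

{0, 2, 3, 4, 5}

Sat(b | r) = {0, 2, 3, 4, 5}
E[(b | r) U b]: least fixpoint, start Z0 = Sat(b) = {0, 3, 4, 5}, add states in Sat(b | r) with some successor in Z. Z1 = {0, 2, 3, 4, 5}; fixed.
Sat(E[(b | r) U b]) = {0, 2, 3, 4, 5}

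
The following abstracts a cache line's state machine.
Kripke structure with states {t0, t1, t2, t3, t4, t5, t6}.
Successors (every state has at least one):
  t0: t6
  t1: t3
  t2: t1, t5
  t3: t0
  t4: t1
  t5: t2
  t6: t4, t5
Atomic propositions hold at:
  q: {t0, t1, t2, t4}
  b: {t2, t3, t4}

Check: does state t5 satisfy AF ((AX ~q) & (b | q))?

No

Sat(~q) = {t3, t5, t6}
Sat(AX ~q) = {s : every successor in {t3, t5, t6}} = {t0, t1}
Sat(b | q) = {t0, t1, t2, t3, t4}
Sat((AX ~q) & (b | q)) = {t0, t1}
AF ((AX ~q) & (b | q)): least fixpoint, start Z0 = {t0, t1}, add states with every successor in Z. Z1 = {t0, t1, t3, t4}; fixed.
Sat(AF ((AX ~q) & (b | q))) = {t0, t1, t3, t4}
t5 ∉ Sat(AF ((AX ~q) & (b | q))) = {t0, t1, t3, t4}, so the formula does not hold at t5.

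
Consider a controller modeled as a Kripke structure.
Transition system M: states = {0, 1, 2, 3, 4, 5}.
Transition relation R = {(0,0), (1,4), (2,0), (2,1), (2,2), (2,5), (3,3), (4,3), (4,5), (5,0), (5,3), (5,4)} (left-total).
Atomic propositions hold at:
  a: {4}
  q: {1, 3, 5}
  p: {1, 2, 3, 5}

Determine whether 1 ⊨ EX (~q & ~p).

Sat(~q) = {0, 2, 4}
Sat(~p) = {0, 4}
Sat(~q & ~p) = {0, 4}
Sat(EX (~q & ~p)) = {s : some successor in {0, 4}} = {0, 1, 2, 5}
1 ∈ Sat(EX (~q & ~p)) = {0, 1, 2, 5}, so the formula holds at 1.

Yes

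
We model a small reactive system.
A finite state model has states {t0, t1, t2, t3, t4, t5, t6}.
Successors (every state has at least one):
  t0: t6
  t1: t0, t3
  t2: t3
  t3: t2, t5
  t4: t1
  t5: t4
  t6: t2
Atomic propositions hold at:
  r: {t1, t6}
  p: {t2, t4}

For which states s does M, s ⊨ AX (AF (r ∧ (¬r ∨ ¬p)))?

Sat(¬r) = {t0, t2, t3, t4, t5}
Sat(¬p) = {t0, t1, t3, t5, t6}
Sat(¬r ∨ ¬p) = {t0, t1, t2, t3, t4, t5, t6}
Sat(r ∧ (¬r ∨ ¬p)) = {t1, t6}
AF (r ∧ (¬r ∨ ¬p)): least fixpoint, start Z0 = {t1, t6}, add states with every successor in Z. Z1 = {t0, t1, t4, t6}; Z2 = {t0, t1, t4, t5, t6}; fixed.
Sat(AF (r ∧ (¬r ∨ ¬p))) = {t0, t1, t4, t5, t6}
Sat(AX (AF (r ∧ (¬r ∨ ¬p)))) = {s : every successor in {t0, t1, t4, t5, t6}} = {t0, t4, t5}

{t0, t4, t5}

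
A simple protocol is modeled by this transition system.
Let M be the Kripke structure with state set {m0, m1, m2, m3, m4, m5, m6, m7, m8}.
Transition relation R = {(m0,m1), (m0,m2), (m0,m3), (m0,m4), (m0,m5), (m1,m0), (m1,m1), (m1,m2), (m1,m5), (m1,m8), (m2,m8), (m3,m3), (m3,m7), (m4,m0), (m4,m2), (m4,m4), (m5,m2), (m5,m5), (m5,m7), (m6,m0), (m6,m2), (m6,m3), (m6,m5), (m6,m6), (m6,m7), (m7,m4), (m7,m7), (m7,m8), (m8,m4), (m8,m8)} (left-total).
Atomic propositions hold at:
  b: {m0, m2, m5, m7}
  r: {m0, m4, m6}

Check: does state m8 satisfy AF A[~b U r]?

No

Sat(~b) = {m1, m3, m4, m6, m8}
A[~b U r]: least fixpoint, start Z0 = Sat(r) = {m0, m4, m6}, add states in Sat(~b) with every successor in Z. Already a fixed point.
Sat(A[~b U r]) = {m0, m4, m6}
AF A[~b U r]: least fixpoint, start Z0 = {m0, m4, m6}, add states with every successor in Z. Already a fixed point.
Sat(AF A[~b U r]) = {m0, m4, m6}
m8 ∉ Sat(AF A[~b U r]) = {m0, m4, m6}, so the formula does not hold at m8.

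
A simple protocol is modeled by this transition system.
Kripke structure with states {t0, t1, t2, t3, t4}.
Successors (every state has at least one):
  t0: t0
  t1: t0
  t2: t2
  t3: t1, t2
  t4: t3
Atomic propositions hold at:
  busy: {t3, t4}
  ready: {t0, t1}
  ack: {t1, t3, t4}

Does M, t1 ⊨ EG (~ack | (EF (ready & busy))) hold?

No

Sat(~ack) = {t0, t2}
Sat(ready & busy) = ∅
EF (ready & busy): least fixpoint, start Z0 = ∅, add states with some successor in Z. Already a fixed point.
Sat(EF (ready & busy)) = ∅
Sat(~ack | (EF (ready & busy))) = {t0, t2}
EG (~ack | (EF (ready & busy))): greatest fixpoint, start Z0 = {t0, t2}, keep only states in Sat with some successor in Z. Already a fixed point.
Sat(EG (~ack | (EF (ready & busy)))) = {t0, t2}
t1 ∉ Sat(EG (~ack | (EF (ready & busy)))) = {t0, t2}, so the formula does not hold at t1.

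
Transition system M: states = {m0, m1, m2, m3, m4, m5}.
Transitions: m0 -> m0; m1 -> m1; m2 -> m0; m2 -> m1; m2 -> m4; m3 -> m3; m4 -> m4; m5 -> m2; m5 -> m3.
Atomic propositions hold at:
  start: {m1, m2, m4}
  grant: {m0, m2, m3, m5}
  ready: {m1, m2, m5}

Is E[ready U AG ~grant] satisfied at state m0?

No

Sat(~grant) = {m1, m4}
AG ~grant: greatest fixpoint, start Z0 = {m1, m4}, keep only states in Sat with every successor in Z. Already a fixed point.
Sat(AG ~grant) = {m1, m4}
E[ready U AG ~grant]: least fixpoint, start Z0 = Sat(AG ~grant) = {m1, m4}, add states in Sat(ready) with some successor in Z. Z1 = {m1, m2, m4}; Z2 = {m1, m2, m4, m5}; fixed.
Sat(E[ready U AG ~grant]) = {m1, m2, m4, m5}
m0 ∉ Sat(E[ready U AG ~grant]) = {m1, m2, m4, m5}, so the formula does not hold at m0.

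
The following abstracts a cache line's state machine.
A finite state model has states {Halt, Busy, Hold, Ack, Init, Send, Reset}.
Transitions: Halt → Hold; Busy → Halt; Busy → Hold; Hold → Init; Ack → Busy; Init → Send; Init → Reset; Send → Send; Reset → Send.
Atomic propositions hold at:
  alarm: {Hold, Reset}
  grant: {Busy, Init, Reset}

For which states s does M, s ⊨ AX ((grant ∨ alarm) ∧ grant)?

Sat(grant ∨ alarm) = {Busy, Hold, Init, Reset}
Sat((grant ∨ alarm) ∧ grant) = {Busy, Init, Reset}
Sat(AX ((grant ∨ alarm) ∧ grant)) = {s : every successor in {Busy, Init, Reset}} = {Hold, Ack}

{Hold, Ack}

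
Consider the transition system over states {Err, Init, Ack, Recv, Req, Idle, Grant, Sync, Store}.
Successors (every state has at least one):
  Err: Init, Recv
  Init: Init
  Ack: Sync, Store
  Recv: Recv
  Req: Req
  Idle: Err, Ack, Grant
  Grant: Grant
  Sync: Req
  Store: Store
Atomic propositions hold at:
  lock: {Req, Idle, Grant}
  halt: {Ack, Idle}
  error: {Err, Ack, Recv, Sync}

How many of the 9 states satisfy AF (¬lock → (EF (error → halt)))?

8

Sat(¬lock) = {Err, Init, Ack, Recv, Sync, Store}
Sat(error → halt) = {Init, Ack, Req, Idle, Grant, Store}
EF (error → halt): least fixpoint, start Z0 = {Init, Ack, Req, Idle, Grant, Store}, add states with some successor in Z. Z1 = {Err, Init, Ack, Req, Idle, Grant, Sync, Store}; fixed.
Sat(EF (error → halt)) = {Err, Init, Ack, Req, Idle, Grant, Sync, Store}
Sat(¬lock → (EF (error → halt))) = {Err, Init, Ack, Req, Idle, Grant, Sync, Store}
AF (¬lock → (EF (error → halt))): least fixpoint, start Z0 = {Err, Init, Ack, Req, Idle, Grant, Sync, Store}, add states with every successor in Z. Already a fixed point.
Sat(AF (¬lock → (EF (error → halt)))) = {Err, Init, Ack, Req, Idle, Grant, Sync, Store}
|Sat(AF (¬lock → (EF (error → halt))))| = |{Err, Init, Ack, Req, Idle, Grant, Sync, Store}| = 8.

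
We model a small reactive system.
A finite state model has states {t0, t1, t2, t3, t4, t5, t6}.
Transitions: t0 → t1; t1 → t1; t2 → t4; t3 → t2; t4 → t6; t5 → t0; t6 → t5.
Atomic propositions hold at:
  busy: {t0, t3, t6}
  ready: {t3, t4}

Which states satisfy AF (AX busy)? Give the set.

Sat(AX busy) = {s : every successor in {t0, t3, t6}} = {t4, t5}
AF (AX busy): least fixpoint, start Z0 = {t4, t5}, add states with every successor in Z. Z1 = {t2, t4, t5, t6}; Z2 = {t2, t3, t4, t5, t6}; fixed.
Sat(AF (AX busy)) = {t2, t3, t4, t5, t6}

{t2, t3, t4, t5, t6}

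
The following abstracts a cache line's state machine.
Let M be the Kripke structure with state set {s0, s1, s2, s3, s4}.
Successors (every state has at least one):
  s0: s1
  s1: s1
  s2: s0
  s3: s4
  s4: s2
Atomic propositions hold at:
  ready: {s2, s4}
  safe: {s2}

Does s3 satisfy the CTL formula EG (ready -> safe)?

Sat(ready -> safe) = {s0, s1, s2, s3}
EG (ready -> safe): greatest fixpoint, start Z0 = {s0, s1, s2, s3}, keep only states in Sat with some successor in Z. Z1 = {s0, s1, s2}; fixed.
Sat(EG (ready -> safe)) = {s0, s1, s2}
s3 ∉ Sat(EG (ready -> safe)) = {s0, s1, s2}, so the formula does not hold at s3.

No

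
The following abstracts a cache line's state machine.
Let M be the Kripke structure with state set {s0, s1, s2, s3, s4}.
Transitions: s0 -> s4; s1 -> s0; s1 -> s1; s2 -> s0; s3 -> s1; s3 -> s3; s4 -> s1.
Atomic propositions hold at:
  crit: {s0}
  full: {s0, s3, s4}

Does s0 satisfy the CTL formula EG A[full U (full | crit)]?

No

Sat(full | crit) = {s0, s3, s4}
A[full U (full | crit)]: least fixpoint, start Z0 = Sat((full | crit)) = {s0, s3, s4}, add states in Sat(full) with every successor in Z. Already a fixed point.
Sat(A[full U (full | crit)]) = {s0, s3, s4}
EG A[full U (full | crit)]: greatest fixpoint, start Z0 = {s0, s3, s4}, keep only states in Sat with some successor in Z. Z1 = {s0, s3}; Z2 = {s3}; fixed.
Sat(EG A[full U (full | crit)]) = {s3}
s0 ∉ Sat(EG A[full U (full | crit)]) = {s3}, so the formula does not hold at s0.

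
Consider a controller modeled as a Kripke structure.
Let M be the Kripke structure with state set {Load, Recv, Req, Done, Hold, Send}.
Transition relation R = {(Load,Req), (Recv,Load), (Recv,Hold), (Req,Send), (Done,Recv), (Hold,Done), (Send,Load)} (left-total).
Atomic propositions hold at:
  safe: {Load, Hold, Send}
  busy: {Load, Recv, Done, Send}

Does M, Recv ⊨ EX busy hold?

Sat(EX busy) = {s : some successor in {Load, Recv, Done, Send}} = {Recv, Req, Done, Hold, Send}
Recv ∈ Sat(EX busy) = {Recv, Req, Done, Hold, Send}, so the formula holds at Recv.

Yes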